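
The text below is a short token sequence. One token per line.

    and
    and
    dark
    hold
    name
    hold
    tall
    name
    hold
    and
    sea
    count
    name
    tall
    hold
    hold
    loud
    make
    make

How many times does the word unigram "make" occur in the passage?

Scanning the 19 tokens for "make":
  position 18: make
  position 19: make

2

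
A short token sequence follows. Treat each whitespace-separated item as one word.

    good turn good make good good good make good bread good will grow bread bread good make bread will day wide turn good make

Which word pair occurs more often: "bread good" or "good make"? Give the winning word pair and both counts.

"bread good": 2 occurrences
"good make": 4 occurrences

"good make" (4 vs 2)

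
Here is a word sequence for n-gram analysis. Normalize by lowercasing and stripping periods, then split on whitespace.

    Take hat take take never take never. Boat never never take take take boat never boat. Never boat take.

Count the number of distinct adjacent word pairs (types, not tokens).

19 tokens → 18 bigram windows in total.
Repeated bigrams (each contributes count−1 duplicates):
  boat never: 3
  never boat: 3
  take take: 3
  never take: 2
  take never: 2
8 duplicate windows → 18 − 8 = 10 distinct.

10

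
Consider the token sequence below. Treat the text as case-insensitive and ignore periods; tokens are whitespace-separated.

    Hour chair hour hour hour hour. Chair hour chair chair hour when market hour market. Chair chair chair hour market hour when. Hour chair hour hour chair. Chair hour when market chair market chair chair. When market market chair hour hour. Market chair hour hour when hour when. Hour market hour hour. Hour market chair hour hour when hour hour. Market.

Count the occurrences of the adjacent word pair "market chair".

Scanning the 60 overlapping bigram windows for "market chair":
  position 15–16: market chair
  position 31–32: market chair
  position 33–34: market chair
  position 38–39: market chair
  position 42–43: market chair
  position 54–55: market chair

6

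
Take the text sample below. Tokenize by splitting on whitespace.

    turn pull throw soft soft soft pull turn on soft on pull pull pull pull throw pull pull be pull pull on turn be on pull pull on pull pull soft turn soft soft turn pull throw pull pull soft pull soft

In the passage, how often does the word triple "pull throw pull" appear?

Scanning the 40 overlapping trigram windows for "pull throw pull":
  position 15–17: pull throw pull
  position 36–38: pull throw pull

2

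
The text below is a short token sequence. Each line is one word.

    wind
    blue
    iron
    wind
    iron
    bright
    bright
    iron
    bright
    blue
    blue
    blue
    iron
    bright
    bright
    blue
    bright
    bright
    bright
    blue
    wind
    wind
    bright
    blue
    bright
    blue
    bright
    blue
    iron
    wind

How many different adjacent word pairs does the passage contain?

13

30 tokens → 29 bigram windows in total.
Repeated bigrams (each contributes count−1 duplicates):
  bright blue: 6
  bright bright: 4
  blue bright: 3
  blue iron: 3
  iron bright: 3
  blue blue: 2
  iron wind: 2
16 duplicate windows → 29 − 16 = 13 distinct.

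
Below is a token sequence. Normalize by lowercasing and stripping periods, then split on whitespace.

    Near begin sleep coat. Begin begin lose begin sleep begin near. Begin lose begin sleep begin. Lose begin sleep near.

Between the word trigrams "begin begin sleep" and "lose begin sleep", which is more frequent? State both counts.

"lose begin sleep" (3 vs 0)

"begin begin sleep": 0 occurrences
"lose begin sleep": 3 occurrences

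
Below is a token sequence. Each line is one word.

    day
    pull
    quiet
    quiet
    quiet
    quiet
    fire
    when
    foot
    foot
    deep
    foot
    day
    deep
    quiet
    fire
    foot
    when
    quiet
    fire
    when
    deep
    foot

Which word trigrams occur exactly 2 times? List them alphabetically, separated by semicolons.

Trigram counts meeting the condition (exactly 2 times):
  quiet fire when: 2
  quiet quiet quiet: 2

quiet fire when; quiet quiet quiet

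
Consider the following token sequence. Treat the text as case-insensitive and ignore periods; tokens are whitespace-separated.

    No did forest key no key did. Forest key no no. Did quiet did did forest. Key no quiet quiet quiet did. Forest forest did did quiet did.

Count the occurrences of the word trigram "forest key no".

3

Scanning the 26 overlapping trigram windows for "forest key no":
  position 3–5: forest key no
  position 8–10: forest key no
  position 16–18: forest key no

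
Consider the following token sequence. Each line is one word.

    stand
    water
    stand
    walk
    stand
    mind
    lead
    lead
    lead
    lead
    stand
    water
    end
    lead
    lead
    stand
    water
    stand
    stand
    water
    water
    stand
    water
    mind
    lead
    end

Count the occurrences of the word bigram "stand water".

5

Scanning the 25 overlapping bigram windows for "stand water":
  position 1–2: stand water
  position 11–12: stand water
  position 16–17: stand water
  position 19–20: stand water
  position 22–23: stand water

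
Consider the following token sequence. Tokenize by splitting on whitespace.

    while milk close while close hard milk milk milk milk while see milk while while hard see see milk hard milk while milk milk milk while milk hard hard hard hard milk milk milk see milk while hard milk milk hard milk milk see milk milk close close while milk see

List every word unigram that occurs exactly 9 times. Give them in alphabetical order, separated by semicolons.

hard; while

Unigram counts meeting the condition (exactly 9 times):
  hard: 9
  while: 9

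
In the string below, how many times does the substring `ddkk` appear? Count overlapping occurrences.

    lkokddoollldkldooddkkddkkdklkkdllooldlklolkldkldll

Sliding a length-4 window over the 50 characters (47 positions):
  position 18–21: ddkk
  position 22–25: ddkk

2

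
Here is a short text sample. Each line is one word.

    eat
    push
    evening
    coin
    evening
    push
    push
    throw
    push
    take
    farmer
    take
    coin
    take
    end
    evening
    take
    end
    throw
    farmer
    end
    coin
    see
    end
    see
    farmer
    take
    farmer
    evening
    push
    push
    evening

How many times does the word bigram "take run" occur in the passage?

Scanning the 31 overlapping bigram windows for "take run":
  (none found)

0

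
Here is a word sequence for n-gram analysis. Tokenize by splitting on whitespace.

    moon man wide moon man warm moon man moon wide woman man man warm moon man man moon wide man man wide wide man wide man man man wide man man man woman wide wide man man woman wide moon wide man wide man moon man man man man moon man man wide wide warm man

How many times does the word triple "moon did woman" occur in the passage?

Scanning the 54 overlapping trigram windows for "moon did woman":
  (none found)

0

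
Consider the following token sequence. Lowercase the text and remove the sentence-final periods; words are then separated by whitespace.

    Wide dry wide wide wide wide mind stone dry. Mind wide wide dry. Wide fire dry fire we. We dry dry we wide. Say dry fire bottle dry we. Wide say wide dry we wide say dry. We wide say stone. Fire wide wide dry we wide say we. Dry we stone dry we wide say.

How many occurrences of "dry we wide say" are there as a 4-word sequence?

6

Scanning the 53 overlapping 4-gram windows for "dry we wide say":
  position 21–24: dry we wide say
  position 28–31: dry we wide say
  position 33–36: dry we wide say
  position 37–40: dry we wide say
  position 45–48: dry we wide say
  position 53–56: dry we wide say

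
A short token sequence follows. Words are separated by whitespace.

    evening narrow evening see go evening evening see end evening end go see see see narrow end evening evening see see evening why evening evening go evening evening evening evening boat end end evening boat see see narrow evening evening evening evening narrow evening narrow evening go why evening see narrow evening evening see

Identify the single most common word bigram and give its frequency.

Bigram frequencies (highest first):
  evening evening: 10
  narrow evening: 5
  evening see: 5
  see see: 4
  evening narrow: 3
  end evening: 3
  … (17 more, each ≤ 3)

"evening evening", 10 times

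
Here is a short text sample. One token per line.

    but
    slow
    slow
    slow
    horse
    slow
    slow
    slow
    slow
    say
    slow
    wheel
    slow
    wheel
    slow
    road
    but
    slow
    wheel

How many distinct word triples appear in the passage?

19 tokens → 17 trigram windows in total.
Repeated trigrams (each contributes count−1 duplicates):
  slow slow slow: 3
  slow wheel slow: 2
3 duplicate windows → 17 − 3 = 14 distinct.

14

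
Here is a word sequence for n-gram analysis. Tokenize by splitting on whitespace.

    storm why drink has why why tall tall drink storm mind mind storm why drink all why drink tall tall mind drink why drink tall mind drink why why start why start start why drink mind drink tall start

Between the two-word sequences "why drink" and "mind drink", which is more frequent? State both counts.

"why drink" (5 vs 3)

"why drink": 5 occurrences
"mind drink": 3 occurrences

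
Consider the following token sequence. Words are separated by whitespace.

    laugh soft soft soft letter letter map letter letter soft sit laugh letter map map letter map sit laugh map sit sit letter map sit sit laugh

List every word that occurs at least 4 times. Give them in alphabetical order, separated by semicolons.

Unigram counts meeting the condition (at least 4 times):
  laugh: 4
  letter: 7
  map: 6
  sit: 6
  soft: 4

laugh; letter; map; sit; soft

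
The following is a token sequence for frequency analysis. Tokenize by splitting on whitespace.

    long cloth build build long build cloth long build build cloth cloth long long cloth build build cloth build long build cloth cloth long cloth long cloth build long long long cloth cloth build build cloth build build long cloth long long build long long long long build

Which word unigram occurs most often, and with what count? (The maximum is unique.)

"long", 18 times

Unigram frequencies (highest first):
  long: 18
  build: 16
  cloth: 14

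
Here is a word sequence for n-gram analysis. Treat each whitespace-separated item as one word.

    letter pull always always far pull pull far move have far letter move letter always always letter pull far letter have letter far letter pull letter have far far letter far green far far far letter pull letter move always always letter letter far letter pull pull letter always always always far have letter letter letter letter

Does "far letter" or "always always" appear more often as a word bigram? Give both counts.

"far letter" (6 vs 5)

"far letter": 6 occurrences
"always always": 5 occurrences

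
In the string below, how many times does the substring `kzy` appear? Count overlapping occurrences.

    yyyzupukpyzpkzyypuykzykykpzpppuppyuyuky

2

Sliding a length-3 window over the 39 characters (37 positions):
  position 13–15: kzy
  position 20–22: kzy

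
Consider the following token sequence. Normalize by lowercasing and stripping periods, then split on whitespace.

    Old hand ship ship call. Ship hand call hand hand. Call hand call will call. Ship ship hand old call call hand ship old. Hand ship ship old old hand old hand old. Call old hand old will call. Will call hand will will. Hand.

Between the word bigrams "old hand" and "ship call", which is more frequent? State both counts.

"old hand" (5 vs 1)

"old hand": 5 occurrences
"ship call": 1 occurrence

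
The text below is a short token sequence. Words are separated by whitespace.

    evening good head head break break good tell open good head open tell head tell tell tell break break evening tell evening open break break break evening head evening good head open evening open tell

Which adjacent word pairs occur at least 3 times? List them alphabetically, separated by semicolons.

Bigram counts meeting the condition (at least 3 times):
  break break: 4
  good head: 3

break break; good head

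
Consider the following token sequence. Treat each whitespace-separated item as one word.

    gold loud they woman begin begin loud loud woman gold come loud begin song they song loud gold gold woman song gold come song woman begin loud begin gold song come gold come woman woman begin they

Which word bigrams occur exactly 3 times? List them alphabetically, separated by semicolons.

Bigram counts meeting the condition (exactly 3 times):
  gold come: 3
  woman begin: 3

gold come; woman begin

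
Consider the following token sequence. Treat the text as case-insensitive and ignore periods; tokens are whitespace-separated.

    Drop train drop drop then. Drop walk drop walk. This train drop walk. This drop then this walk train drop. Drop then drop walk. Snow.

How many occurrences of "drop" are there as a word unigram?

Scanning the 25 tokens for "drop":
  position 1: drop
  position 3: drop
  position 4: drop
  position 6: drop
  position 8: drop
  position 12: drop
  position 15: drop
  position 20: drop
  position 21: drop
  position 23: drop

10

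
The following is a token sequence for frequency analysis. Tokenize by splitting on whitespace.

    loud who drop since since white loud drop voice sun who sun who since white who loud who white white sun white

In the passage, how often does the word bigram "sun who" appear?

Scanning the 21 overlapping bigram windows for "sun who":
  position 10–11: sun who
  position 12–13: sun who

2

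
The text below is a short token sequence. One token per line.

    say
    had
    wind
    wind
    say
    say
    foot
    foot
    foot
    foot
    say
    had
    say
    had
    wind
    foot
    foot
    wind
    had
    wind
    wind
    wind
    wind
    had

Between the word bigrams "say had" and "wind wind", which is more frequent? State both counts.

"wind wind" (4 vs 3)

"say had": 3 occurrences
"wind wind": 4 occurrences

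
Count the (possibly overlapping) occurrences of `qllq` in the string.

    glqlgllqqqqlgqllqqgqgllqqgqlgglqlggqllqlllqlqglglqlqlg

Sliding a length-4 window over the 54 characters (51 positions):
  position 14–17: qllq
  position 36–39: qllq

2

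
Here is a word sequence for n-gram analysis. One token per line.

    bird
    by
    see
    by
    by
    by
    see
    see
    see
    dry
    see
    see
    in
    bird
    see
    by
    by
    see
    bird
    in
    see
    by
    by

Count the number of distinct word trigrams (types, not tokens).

23 tokens → 21 trigram windows in total.
Repeated trigrams (each contributes count−1 duplicates):
  see by by: 3
  by by see: 2
3 duplicate windows → 21 − 3 = 18 distinct.

18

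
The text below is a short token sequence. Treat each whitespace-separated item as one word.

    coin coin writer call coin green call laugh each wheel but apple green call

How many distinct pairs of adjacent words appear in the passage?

14 tokens → 13 bigram windows in total.
Repeated bigrams (each contributes count−1 duplicates):
  green call: 2
1 duplicate windows → 13 − 1 = 12 distinct.

12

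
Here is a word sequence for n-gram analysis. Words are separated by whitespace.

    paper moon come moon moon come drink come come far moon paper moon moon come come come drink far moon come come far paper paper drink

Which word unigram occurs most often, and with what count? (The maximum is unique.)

Unigram frequencies (highest first):
  come: 9
  moon: 7
  paper: 4
  drink: 3
  far: 3

"come", 9 times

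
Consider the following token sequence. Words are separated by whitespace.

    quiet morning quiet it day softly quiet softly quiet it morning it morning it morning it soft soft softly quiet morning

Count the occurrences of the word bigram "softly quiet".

Scanning the 20 overlapping bigram windows for "softly quiet":
  position 6–7: softly quiet
  position 8–9: softly quiet
  position 19–20: softly quiet

3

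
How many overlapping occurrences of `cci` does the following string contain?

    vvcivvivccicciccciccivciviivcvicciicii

5

Sliding a length-3 window over the 38 characters (36 positions):
  position 9–11: cci
  position 12–14: cci
  position 16–18: cci
  position 19–21: cci
  position 32–34: cci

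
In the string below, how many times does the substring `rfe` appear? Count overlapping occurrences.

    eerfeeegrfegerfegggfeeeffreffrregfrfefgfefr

4

Sliding a length-3 window over the 43 characters (41 positions):
  position 3–5: rfe
  position 9–11: rfe
  position 14–16: rfe
  position 35–37: rfe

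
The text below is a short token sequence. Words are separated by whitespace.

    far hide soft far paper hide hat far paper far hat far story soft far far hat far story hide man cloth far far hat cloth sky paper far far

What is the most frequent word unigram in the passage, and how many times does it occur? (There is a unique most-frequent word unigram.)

"far", 12 times

Unigram frequencies (highest first):
  far: 12
  hat: 4
  hide: 3
  paper: 3
  soft: 2
  story: 2
  … (3 more, each ≤ 2)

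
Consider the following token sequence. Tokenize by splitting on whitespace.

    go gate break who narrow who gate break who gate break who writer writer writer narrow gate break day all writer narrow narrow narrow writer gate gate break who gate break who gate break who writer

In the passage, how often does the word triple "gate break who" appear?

Scanning the 34 overlapping trigram windows for "gate break who":
  position 2–4: gate break who
  position 7–9: gate break who
  position 10–12: gate break who
  position 27–29: gate break who
  position 30–32: gate break who
  position 33–35: gate break who

6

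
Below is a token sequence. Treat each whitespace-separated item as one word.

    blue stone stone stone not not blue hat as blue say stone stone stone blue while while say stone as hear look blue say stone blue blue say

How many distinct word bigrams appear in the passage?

28 tokens → 27 bigram windows in total.
Repeated bigrams (each contributes count−1 duplicates):
  stone stone: 4
  blue say: 3
  say stone: 3
  stone blue: 2
8 duplicate windows → 27 − 8 = 19 distinct.

19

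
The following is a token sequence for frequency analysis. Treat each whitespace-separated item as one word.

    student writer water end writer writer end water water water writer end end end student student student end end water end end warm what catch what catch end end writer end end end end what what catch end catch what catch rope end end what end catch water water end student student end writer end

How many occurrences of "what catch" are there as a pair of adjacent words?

4

Scanning the 54 overlapping bigram windows for "what catch":
  position 24–25: what catch
  position 26–27: what catch
  position 36–37: what catch
  position 40–41: what catch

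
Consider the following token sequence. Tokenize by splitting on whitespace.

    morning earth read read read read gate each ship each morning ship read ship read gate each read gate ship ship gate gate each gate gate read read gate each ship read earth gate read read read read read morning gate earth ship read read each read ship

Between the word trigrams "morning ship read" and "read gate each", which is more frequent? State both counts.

"morning ship read": 1 occurrence
"read gate each": 3 occurrences

"read gate each" (3 vs 1)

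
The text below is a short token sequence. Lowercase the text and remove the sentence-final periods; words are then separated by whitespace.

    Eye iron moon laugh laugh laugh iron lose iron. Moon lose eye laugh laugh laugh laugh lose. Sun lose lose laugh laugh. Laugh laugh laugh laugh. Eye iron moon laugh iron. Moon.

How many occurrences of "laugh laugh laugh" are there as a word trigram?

7

Scanning the 30 overlapping trigram windows for "laugh laugh laugh":
  position 4–6: laugh laugh laugh
  position 13–15: laugh laugh laugh
  position 14–16: laugh laugh laugh
  position 21–23: laugh laugh laugh
  position 22–24: laugh laugh laugh
  position 23–25: laugh laugh laugh
  position 24–26: laugh laugh laugh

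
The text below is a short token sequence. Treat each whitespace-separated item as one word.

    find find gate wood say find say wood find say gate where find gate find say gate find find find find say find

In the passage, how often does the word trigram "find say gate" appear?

2

Scanning the 21 overlapping trigram windows for "find say gate":
  position 9–11: find say gate
  position 15–17: find say gate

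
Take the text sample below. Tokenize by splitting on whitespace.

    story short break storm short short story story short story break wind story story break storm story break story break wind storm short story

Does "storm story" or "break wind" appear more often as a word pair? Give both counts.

"break wind" (2 vs 1)

"storm story": 1 occurrence
"break wind": 2 occurrences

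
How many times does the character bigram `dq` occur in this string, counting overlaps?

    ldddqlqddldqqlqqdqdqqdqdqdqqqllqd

7

Sliding a length-2 window over the 33 characters (32 positions):
  position 4–5: dq
  position 11–12: dq
  position 17–18: dq
  position 19–20: dq
  position 22–23: dq
  position 24–25: dq
  position 26–27: dq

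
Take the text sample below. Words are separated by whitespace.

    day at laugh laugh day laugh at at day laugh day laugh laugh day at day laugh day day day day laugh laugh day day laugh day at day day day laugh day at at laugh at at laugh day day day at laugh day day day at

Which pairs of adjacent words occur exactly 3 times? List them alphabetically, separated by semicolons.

at at; at day; laugh laugh

Bigram counts meeting the condition (exactly 3 times):
  at at: 3
  at day: 3
  laugh laugh: 3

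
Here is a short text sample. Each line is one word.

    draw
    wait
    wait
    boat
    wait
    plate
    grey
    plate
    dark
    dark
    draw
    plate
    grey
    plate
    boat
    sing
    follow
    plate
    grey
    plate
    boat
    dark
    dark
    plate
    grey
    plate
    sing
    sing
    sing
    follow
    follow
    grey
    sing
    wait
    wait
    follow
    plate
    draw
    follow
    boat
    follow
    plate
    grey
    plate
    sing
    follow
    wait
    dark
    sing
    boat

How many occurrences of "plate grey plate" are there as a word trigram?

5

Scanning the 48 overlapping trigram windows for "plate grey plate":
  position 6–8: plate grey plate
  position 12–14: plate grey plate
  position 18–20: plate grey plate
  position 24–26: plate grey plate
  position 42–44: plate grey plate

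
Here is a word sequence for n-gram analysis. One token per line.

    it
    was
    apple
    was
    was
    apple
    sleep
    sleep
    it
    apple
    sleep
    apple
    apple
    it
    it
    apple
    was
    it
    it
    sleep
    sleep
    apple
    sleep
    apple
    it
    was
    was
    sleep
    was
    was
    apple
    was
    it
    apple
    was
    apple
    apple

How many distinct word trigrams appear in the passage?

37 tokens → 35 trigram windows in total.
Repeated trigrams (each contributes count−1 duplicates):
  apple sleep apple: 2
  apple was it: 2
  it apple was: 2
  was apple was: 2
  was was apple: 2
5 duplicate windows → 35 − 5 = 30 distinct.

30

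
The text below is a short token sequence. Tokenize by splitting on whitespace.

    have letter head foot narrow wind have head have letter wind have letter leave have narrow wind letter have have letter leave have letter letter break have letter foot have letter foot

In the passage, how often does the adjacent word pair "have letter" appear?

7

Scanning the 31 overlapping bigram windows for "have letter":
  position 1–2: have letter
  position 9–10: have letter
  position 12–13: have letter
  position 20–21: have letter
  position 23–24: have letter
  position 27–28: have letter
  position 30–31: have letter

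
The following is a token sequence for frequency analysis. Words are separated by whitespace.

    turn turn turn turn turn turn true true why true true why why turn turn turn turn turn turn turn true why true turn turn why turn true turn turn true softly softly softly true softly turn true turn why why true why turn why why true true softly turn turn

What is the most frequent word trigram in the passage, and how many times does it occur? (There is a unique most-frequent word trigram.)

"turn turn turn", 9 times

Trigram frequencies (highest first):
  turn turn turn: 9
  turn turn true: 3
  true true why: 2
  true why true: 2
  why true true: 2
  true turn turn: 2
  … (25 more, each ≤ 2)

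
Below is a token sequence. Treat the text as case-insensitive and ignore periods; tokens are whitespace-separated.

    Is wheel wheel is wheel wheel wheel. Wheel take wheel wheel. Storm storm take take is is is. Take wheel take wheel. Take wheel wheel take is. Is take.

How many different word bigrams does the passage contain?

12

29 tokens → 28 bigram windows in total.
Repeated bigrams (each contributes count−1 duplicates):
  wheel wheel: 6
  take wheel: 4
  wheel take: 4
  is is: 3
  is take: 2
  is wheel: 2
  take is: 2
16 duplicate windows → 28 − 16 = 12 distinct.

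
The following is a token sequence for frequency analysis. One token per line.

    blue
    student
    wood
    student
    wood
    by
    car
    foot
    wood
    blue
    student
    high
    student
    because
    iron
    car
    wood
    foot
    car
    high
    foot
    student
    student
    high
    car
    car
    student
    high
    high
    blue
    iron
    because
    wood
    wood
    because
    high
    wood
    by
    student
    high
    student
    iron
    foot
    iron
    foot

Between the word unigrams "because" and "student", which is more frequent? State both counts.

"student" (9 vs 3)

"because": 3 occurrences
"student": 9 occurrences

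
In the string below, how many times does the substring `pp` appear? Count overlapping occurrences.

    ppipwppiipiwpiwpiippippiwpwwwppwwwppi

6

Sliding a length-2 window over the 37 characters (36 positions):
  position 1–2: pp
  position 6–7: pp
  position 19–20: pp
  position 22–23: pp
  position 30–31: pp
  position 35–36: pp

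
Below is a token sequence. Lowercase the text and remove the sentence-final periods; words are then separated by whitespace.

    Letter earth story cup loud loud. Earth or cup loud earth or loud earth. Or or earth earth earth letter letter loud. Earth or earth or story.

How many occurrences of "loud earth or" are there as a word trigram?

Scanning the 25 overlapping trigram windows for "loud earth or":
  position 6–8: loud earth or
  position 10–12: loud earth or
  position 13–15: loud earth or
  position 22–24: loud earth or

4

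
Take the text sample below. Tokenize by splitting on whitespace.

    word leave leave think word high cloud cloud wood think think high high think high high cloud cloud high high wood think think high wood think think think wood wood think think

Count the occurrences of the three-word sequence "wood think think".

4

Scanning the 30 overlapping trigram windows for "wood think think":
  position 9–11: wood think think
  position 21–23: wood think think
  position 25–27: wood think think
  position 30–32: wood think think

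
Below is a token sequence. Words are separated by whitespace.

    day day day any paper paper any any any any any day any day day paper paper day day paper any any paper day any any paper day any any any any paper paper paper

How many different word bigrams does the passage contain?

9

35 tokens → 34 bigram windows in total.
Repeated bigrams (each contributes count−1 duplicates):
  any any: 9
  any paper: 4
  day any: 4
  day day: 4
  paper paper: 4
  paper day: 3
  any day: 2
  day paper: 2
  … (1 more repeated)
25 duplicate windows → 34 − 25 = 9 distinct.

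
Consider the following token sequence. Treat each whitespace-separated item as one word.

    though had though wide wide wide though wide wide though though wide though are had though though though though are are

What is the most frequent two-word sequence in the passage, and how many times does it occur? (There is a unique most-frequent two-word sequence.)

Bigram frequencies (highest first):
  though though: 4
  though wide: 3
  wide wide: 3
  wide though: 3
  had though: 2
  though are: 2
  … (3 more, each ≤ 1)

"though though", 4 times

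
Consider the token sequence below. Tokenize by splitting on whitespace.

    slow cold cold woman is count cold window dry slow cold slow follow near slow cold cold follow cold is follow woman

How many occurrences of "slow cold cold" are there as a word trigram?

2

Scanning the 20 overlapping trigram windows for "slow cold cold":
  position 1–3: slow cold cold
  position 15–17: slow cold cold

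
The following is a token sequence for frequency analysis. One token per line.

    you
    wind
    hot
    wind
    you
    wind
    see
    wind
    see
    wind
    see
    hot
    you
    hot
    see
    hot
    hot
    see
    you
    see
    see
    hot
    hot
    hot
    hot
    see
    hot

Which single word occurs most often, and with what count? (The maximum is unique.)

Unigram frequencies (highest first):
  hot: 10
  see: 8
  wind: 5
  you: 4

"hot", 10 times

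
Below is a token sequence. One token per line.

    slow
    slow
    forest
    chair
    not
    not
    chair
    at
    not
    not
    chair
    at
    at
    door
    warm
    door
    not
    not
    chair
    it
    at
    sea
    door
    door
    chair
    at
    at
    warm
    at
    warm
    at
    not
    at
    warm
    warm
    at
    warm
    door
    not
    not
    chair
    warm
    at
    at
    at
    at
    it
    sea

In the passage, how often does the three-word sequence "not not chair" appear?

Scanning the 46 overlapping trigram windows for "not not chair":
  position 5–7: not not chair
  position 9–11: not not chair
  position 17–19: not not chair
  position 39–41: not not chair

4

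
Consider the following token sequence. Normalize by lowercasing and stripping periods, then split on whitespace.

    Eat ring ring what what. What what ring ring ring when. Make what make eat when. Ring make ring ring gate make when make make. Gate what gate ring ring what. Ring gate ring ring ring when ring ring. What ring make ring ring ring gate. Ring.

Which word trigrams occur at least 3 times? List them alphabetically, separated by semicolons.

ring ring ring; ring ring what

Trigram counts meeting the condition (at least 3 times):
  ring ring ring: 3
  ring ring what: 3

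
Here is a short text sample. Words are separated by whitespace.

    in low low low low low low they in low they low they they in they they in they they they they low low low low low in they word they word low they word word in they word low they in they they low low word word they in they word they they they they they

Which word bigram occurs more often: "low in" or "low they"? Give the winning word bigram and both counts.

"low in": 1 occurrence
"low they": 5 occurrences

"low they" (5 vs 1)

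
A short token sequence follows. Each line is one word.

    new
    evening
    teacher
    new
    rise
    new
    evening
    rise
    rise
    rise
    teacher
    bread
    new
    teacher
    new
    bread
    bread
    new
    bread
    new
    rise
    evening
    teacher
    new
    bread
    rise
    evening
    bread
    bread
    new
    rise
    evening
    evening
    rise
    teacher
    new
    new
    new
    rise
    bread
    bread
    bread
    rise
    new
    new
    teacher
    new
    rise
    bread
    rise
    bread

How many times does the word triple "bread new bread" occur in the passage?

Scanning the 49 overlapping trigram windows for "bread new bread":
  position 17–19: bread new bread

1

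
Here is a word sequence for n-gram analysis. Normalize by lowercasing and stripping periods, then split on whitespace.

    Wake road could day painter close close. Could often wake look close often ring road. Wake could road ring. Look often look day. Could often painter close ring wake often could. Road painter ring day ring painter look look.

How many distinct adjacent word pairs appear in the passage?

35

39 tokens → 38 bigram windows in total.
Repeated bigrams (each contributes count−1 duplicates):
  could often: 2
  could road: 2
  painter close: 2
3 duplicate windows → 38 − 3 = 35 distinct.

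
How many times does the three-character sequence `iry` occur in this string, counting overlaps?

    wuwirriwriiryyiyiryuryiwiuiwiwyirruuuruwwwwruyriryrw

Sliding a length-3 window over the 52 characters (50 positions):
  position 11–13: iry
  position 17–19: iry
  position 48–50: iry

3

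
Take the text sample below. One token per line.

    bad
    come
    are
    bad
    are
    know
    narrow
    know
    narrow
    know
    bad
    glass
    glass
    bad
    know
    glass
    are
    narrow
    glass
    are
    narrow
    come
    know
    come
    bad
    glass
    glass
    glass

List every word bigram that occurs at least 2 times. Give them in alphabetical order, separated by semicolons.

are narrow; bad glass; glass are; glass glass; know narrow; narrow know

Bigram counts meeting the condition (at least 2 times):
  are narrow: 2
  bad glass: 2
  glass are: 2
  glass glass: 3
  know narrow: 2
  narrow know: 2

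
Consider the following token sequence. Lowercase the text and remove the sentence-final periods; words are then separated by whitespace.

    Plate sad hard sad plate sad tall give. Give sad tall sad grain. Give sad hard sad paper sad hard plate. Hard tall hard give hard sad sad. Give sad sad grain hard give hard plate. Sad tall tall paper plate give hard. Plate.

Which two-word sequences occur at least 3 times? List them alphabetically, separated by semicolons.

Bigram counts meeting the condition (at least 3 times):
  give hard: 3
  give sad: 3
  hard plate: 3
  hard sad: 3
  plate sad: 3
  sad hard: 3
  sad tall: 3

give hard; give sad; hard plate; hard sad; plate sad; sad hard; sad tall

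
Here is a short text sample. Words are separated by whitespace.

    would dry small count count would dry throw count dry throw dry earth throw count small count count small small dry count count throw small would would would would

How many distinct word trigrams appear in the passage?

29 tokens → 27 trigram windows in total.
Repeated trigrams (each contributes count−1 duplicates):
  small count count: 2
  would would would: 2
2 duplicate windows → 27 − 2 = 25 distinct.

25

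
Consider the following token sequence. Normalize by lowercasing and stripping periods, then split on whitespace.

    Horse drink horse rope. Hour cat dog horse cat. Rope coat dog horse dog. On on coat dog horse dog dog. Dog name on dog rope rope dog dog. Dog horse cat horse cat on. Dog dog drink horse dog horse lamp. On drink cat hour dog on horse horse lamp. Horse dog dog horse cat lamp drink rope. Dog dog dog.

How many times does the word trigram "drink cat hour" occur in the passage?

Scanning the 60 overlapping trigram windows for "drink cat hour":
  position 44–46: drink cat hour

1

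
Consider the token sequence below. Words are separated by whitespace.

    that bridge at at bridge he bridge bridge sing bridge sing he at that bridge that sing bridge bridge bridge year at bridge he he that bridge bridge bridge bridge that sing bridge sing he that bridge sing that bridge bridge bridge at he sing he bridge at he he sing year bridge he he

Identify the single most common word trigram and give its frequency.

Trigram frequencies (highest first):
  bridge bridge bridge: 4
  at bridge he: 2
  sing bridge sing: 2
  bridge sing he: 2
  bridge that sing: 2
  that sing bridge: 2
  … (35 more, each ≤ 2)

"bridge bridge bridge", 4 times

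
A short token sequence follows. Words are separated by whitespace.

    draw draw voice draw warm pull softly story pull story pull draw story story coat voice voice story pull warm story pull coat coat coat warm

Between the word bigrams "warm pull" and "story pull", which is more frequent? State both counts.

"story pull" (4 vs 1)

"warm pull": 1 occurrence
"story pull": 4 occurrences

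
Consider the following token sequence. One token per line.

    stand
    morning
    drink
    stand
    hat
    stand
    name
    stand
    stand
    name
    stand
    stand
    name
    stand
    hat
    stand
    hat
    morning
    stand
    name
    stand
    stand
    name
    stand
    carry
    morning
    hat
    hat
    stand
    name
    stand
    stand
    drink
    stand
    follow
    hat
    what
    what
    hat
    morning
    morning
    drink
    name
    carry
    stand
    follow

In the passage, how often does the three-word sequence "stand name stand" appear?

6

Scanning the 44 overlapping trigram windows for "stand name stand":
  position 6–8: stand name stand
  position 9–11: stand name stand
  position 12–14: stand name stand
  position 19–21: stand name stand
  position 22–24: stand name stand
  position 29–31: stand name stand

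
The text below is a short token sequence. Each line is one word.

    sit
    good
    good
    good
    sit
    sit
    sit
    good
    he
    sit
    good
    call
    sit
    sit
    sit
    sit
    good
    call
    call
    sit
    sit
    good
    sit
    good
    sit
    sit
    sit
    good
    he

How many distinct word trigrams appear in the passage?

29 tokens → 27 trigram windows in total.
Repeated trigrams (each contributes count−1 duplicates):
  sit sit good: 4
  sit sit sit: 4
  call sit sit: 2
  good sit sit: 2
  sit good call: 2
  sit good he: 2
  sit good sit: 2
11 duplicate windows → 27 − 11 = 16 distinct.

16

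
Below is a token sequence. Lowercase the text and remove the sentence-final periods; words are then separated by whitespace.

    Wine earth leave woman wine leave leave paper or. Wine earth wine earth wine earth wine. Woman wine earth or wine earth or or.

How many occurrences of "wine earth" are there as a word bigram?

6

Scanning the 23 overlapping bigram windows for "wine earth":
  position 1–2: wine earth
  position 10–11: wine earth
  position 12–13: wine earth
  position 14–15: wine earth
  position 18–19: wine earth
  position 21–22: wine earth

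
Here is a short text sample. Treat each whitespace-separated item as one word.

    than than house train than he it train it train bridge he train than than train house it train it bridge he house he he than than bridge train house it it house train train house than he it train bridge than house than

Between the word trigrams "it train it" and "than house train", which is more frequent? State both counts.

"it train it": 2 occurrences
"than house train": 1 occurrence

"it train it" (2 vs 1)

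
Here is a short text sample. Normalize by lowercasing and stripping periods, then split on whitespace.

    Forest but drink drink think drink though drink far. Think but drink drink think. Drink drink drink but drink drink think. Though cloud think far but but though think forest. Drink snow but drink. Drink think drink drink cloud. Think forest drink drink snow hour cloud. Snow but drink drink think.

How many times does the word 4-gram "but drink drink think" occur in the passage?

Scanning the 48 overlapping 4-gram windows for "but drink drink think":
  position 2–5: but drink drink think
  position 11–14: but drink drink think
  position 18–21: but drink drink think
  position 33–36: but drink drink think
  position 48–51: but drink drink think

5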